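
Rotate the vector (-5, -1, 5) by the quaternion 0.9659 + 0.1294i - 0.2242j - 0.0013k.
(-6.609, -1.911, 1.915)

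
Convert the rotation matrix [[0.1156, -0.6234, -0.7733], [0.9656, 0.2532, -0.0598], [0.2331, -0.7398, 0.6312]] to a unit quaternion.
0.7071 - 0.2404i - 0.3558j + 0.5618k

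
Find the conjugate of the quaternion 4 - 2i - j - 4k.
4 + 2i + j + 4k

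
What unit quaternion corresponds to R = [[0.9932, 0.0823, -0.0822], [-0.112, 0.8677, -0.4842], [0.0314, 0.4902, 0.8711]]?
0.9659 + 0.2522i - 0.0294j - 0.0503k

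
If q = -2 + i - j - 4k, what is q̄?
-2 - i + j + 4k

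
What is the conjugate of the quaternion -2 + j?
-2 - j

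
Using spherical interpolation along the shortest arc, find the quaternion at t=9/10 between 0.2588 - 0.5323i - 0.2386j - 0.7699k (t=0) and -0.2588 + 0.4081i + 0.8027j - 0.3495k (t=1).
0.2849 - 0.4665i - 0.8054j + 0.2293k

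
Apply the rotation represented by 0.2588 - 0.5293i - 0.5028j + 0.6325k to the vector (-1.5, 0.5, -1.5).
(1.956, -0.927, 0.258)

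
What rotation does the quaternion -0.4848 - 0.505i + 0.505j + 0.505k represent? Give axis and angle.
axis = (-√3/3, √3/3, √3/3), θ = 238°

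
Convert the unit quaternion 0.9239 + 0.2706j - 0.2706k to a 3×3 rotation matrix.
[[0.7071, 0.5, 0.5], [-0.5, 0.8536, -0.1464], [-0.5, -0.1464, 0.8536]]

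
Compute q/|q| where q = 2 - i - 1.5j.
0.7428 - 0.3714i - 0.5571j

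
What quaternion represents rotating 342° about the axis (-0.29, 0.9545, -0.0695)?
-0.9877 - 0.0454i + 0.1493j - 0.0109k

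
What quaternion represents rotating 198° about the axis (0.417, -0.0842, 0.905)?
-0.1564 + 0.4119i - 0.0832j + 0.8939k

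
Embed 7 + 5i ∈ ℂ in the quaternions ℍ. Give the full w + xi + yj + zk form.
7 + 5i + 0j + 0k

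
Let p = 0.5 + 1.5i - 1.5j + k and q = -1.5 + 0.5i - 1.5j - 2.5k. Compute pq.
-1.25 + 3.25i + 5.75j - 4.25k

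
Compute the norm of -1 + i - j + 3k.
√12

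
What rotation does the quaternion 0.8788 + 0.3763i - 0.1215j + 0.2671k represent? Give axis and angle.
axis = (0.7886, -0.2546, 0.5597), θ = 57°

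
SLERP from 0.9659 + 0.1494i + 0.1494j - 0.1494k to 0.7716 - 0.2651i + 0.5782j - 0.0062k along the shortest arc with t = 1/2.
0.9175 - 0.0611i + 0.3842j - 0.0822k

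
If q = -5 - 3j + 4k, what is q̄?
-5 + 3j - 4k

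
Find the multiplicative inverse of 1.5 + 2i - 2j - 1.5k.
0.12 - 0.16i + 0.16j + 0.12k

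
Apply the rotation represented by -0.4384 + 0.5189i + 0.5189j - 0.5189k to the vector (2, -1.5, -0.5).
(0.217, 2.144, 1.362)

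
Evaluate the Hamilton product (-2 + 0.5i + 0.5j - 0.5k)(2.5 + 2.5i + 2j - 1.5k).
-8 - 3.5i - 3.25j + 1.5k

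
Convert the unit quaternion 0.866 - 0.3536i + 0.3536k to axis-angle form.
axis = (-√2/2, 0, √2/2), θ = π/3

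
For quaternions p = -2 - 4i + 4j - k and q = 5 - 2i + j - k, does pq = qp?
No: pq = -23 - 19i + 16j + k ≠ -23 - 13i + 20j - 7k = qp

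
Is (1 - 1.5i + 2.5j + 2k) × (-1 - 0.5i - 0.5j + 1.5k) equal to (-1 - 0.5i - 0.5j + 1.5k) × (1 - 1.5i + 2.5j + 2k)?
No: pq = -3.5 + 5.75i - 1.75j + 1.5k ≠ -3.5 - 3.75i - 4.25j - 2.5k = qp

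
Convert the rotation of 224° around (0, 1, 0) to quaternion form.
-0.3746 + 0.9272j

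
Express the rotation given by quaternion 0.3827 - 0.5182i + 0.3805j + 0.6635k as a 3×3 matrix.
[[-0.17, -0.9022, -0.3964], [0.1135, -0.4175, 0.9016], [-0.9789, 0.1083, 0.1734]]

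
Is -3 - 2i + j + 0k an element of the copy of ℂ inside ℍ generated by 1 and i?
No. The quaternion -3 - 2i + j has j-coefficient y = 1 and k-coefficient z = 0, not both zero, so it does not lie in the complex subalgebra spanned by 1 and i.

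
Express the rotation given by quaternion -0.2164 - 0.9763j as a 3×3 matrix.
[[-0.9063, 0, 0.4225], [0, 1, 0], [-0.4225, 0, -0.9063]]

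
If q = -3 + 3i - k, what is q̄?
-3 - 3i + k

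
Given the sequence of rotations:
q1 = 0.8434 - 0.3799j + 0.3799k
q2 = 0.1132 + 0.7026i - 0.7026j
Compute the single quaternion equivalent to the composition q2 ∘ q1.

q2 · q1 = -0.1714 + 0.3257i - 0.9025j - 0.2239k
-0.1714 + 0.3257i - 0.9025j - 0.2239k


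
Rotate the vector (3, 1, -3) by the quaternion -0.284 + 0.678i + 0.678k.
(-2.131, -3.149, 2.131)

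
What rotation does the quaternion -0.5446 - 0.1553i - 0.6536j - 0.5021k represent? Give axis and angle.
axis = (-0.1852, -0.7793, -0.5987), θ = 246°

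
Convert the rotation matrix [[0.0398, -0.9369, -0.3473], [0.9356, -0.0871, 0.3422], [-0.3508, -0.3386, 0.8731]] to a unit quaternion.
0.6756 - 0.2519i + 0.0013j + 0.6929k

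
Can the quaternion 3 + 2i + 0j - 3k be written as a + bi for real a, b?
No. The quaternion 3 + 2i - 3k has j-coefficient y = 0 and k-coefficient z = -3, not both zero, so it does not lie in the complex subalgebra spanned by 1 and i.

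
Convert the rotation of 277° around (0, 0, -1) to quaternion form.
-0.749 - 0.6626k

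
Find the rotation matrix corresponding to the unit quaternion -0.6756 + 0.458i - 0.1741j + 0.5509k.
[[0.3324, 0.5849, 0.7399], [-0.9039, -0.0265, 0.427], [0.2694, -0.8107, 0.5199]]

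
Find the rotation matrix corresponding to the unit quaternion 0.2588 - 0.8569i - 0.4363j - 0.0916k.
[[0.6025, 0.7951, -0.0688], [0.7003, -0.4853, 0.5235], [0.3828, -0.3636, -0.8493]]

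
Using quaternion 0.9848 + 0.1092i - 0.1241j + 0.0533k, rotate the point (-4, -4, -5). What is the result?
(-2.162, -3.052, -6.558)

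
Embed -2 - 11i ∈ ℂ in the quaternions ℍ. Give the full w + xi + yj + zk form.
-2 - 11i + 0j + 0k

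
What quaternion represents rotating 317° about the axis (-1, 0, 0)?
-0.9304 - 0.3665i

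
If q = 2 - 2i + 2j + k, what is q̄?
2 + 2i - 2j - k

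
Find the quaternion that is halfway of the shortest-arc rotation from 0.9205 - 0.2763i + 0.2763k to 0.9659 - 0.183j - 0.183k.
0.9837 - 0.1441i - 0.0954j + 0.0487k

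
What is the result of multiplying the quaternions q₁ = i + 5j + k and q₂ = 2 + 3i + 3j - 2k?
-16 - 11i + 15j - 10k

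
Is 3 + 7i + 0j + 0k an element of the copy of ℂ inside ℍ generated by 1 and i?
Yes. The quaternion 3 + 7i has j- and k-coefficients y = z = 0, so it lies in the complex subalgebra spanned by 1 and i.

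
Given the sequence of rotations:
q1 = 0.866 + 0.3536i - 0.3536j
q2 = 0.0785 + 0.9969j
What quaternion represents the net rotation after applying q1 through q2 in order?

q2 · q1 = 0.4205 + 0.0278i + 0.8356j - 0.3525k
0.4205 + 0.0278i + 0.8356j - 0.3525k


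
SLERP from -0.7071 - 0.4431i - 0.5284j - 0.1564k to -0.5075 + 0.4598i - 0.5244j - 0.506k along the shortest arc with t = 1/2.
-0.6986 + 0.0096i - 0.6055j - 0.381k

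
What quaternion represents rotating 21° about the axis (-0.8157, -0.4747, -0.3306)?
0.9833 - 0.1486i - 0.0865j - 0.0602k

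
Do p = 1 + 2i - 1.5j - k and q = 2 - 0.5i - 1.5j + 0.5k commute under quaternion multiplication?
No: pq = 1.25 + 1.25i - 5j - 5.25k ≠ 1.25 + 5.75i - 4j + 2.25k = qp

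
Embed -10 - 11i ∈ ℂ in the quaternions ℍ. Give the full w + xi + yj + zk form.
-10 - 11i + 0j + 0k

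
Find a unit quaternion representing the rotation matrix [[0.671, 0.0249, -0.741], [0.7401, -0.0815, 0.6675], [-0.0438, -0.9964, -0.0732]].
0.6157 - 0.6756i - 0.2831j + 0.2904k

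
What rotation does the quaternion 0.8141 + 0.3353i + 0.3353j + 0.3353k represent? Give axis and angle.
axis = (√3/3, √3/3, √3/3), θ = 71°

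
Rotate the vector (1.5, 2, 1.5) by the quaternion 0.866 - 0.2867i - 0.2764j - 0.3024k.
(1.903, 1.753, 1.344)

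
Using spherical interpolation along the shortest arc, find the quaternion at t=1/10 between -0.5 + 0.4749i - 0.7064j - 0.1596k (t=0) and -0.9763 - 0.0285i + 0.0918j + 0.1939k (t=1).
-0.5968 + 0.445i - 0.6557j - 0.1261k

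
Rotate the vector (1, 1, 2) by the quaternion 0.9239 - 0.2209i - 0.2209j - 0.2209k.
(0.689, 1.506, 1.805)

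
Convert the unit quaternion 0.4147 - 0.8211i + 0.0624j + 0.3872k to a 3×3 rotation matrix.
[[0.6924, -0.4236, -0.5841], [0.2187, -0.6483, 0.7293], [-0.6876, -0.6327, -0.3562]]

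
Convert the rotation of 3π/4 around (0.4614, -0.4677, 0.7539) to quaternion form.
0.3827 + 0.4263i - 0.4321j + 0.6965k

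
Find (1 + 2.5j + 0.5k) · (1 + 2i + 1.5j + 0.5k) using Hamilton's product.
-3 + 2.5i + 5j - 4k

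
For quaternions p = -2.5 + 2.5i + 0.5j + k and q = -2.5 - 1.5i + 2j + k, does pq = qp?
No: pq = 8 - 4i - 10.25j + 0.75k ≠ 8 - i - 2.25j - 10.75k = qp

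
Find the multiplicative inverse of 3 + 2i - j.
0.2143 - 0.1429i + 0.0714j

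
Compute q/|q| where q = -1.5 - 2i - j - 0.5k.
-0.5477 - 0.7303i - 0.3651j - 0.1826k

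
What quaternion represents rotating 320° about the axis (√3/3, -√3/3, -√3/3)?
-0.9397 + 0.1975i - 0.1975j - 0.1975k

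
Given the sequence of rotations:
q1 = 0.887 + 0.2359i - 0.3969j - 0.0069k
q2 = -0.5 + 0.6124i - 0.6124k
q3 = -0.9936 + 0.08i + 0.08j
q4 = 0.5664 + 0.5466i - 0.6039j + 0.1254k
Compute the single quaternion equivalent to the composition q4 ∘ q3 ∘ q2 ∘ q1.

q2 · q1 = -0.5922 + 0.1822i + 0.0582j - 0.7828k
q3 · q2 · q1 = 0.5692 - 0.291i - 0.0426j + 0.7679k
q4 · q3 · q2 · q1 = 0.3594 - 0.3121i - 0.8241j + 0.3073k
0.3594 - 0.3121i - 0.8241j + 0.3073k


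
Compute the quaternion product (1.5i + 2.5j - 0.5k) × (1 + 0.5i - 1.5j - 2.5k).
1.75 - 5.5i + 6j - 4k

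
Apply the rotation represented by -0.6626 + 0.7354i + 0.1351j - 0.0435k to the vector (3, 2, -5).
(4.376, -4.216, -1.037)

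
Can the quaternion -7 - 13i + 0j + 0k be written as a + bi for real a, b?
Yes. The quaternion -7 - 13i has j- and k-coefficients y = z = 0, so it lies in the complex subalgebra spanned by 1 and i.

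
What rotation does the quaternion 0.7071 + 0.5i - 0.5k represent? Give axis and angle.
axis = (√2/2, 0, -√2/2), θ = π/2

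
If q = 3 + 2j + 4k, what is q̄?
3 - 2j - 4k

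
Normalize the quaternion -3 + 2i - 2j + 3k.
-0.5883 + 0.3922i - 0.3922j + 0.5883k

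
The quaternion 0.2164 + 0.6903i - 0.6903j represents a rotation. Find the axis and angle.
axis = (√2/2, -√2/2, 0), θ = 155°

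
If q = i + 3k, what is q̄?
-i - 3k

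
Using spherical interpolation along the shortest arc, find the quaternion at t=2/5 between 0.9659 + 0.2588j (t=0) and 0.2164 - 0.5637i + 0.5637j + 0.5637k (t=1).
0.7925 - 0.2801i + 0.4637j + 0.2801k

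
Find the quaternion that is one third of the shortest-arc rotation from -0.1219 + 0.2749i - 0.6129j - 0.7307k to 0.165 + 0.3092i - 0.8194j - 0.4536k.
-0.0261 + 0.2931i - 0.6982j - 0.6526k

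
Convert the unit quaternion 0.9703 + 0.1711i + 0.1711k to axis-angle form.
axis = (√2/2, 0, √2/2), θ = 28°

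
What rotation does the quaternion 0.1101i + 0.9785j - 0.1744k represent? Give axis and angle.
axis = (0.1101, 0.9785, -0.1744), θ = π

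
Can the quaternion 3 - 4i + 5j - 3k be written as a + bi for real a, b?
No. The quaternion 3 - 4i + 5j - 3k has j-coefficient y = 5 and k-coefficient z = -3, not both zero, so it does not lie in the complex subalgebra spanned by 1 and i.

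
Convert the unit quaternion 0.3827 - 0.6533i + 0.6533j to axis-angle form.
axis = (-√2/2, √2/2, 0), θ = 3π/4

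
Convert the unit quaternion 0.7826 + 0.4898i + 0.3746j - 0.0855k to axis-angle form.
axis = (0.7868, 0.6017, -0.1373), θ = 77°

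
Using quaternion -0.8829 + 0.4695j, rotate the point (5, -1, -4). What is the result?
(6.112, -1, 1.909)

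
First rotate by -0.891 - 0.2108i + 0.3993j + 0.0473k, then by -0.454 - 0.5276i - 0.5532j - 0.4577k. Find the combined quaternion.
0.5358 + 0.7224i + 0.4331j + 0.0591k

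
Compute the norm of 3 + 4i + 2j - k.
√30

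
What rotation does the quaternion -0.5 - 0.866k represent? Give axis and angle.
axis = (0, 0, -1), θ = 4π/3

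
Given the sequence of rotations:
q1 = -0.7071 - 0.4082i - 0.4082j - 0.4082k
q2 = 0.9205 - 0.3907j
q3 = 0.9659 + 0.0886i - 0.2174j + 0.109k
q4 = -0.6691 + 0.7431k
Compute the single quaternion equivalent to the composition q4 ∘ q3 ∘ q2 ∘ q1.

q2 · q1 = -0.8104 - 0.2163i - 0.0995j - 0.5352k
q3 · q2 · q1 = -0.7269 - 0.1535i + 0.1039j - 0.6611k
q4 · q3 · q2 · q1 = 0.9776 + 0.0255i - 0.1836j - 0.0978k
0.9776 + 0.0255i - 0.1836j - 0.0978k


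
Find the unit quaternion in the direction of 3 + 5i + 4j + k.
0.4201 + 0.7001i + 0.5601j + 0.14k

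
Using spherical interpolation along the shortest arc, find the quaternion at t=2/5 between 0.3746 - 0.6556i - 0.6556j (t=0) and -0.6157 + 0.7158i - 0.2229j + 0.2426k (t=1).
0.534 - 0.7679i - 0.3356j - 0.1117k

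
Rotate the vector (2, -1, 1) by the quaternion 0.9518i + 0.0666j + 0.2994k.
(2.067, 1.285, 0.279)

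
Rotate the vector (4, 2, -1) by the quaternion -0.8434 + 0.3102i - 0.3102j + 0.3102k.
(2.406, -1.963, -3.37)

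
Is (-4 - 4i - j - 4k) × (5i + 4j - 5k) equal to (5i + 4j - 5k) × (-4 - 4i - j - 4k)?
No: pq = 4 + i - 56j + 9k ≠ 4 - 41i + 24j + 31k = qp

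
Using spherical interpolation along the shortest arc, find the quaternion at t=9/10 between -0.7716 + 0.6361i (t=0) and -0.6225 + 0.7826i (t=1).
-0.6388 + 0.7694i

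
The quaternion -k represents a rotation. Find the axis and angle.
axis = (0, 0, -1), θ = π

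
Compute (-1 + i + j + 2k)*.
-1 - i - j - 2k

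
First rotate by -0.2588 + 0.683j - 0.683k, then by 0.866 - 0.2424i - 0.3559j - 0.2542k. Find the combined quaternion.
-0.1547 + 0.4794i + 0.518j - 0.6913k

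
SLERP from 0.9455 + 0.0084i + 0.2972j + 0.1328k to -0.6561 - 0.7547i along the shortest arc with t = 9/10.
0.7147 + 0.6985i + 0.034j + 0.0152k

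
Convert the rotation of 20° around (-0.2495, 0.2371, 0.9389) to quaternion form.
0.9848 - 0.0433i + 0.0412j + 0.163k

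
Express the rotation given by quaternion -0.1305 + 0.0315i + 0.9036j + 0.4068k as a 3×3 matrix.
[[-0.964, 0.1631, -0.2102], [-0.0492, 0.667, 0.7434], [0.2615, 0.7269, -0.635]]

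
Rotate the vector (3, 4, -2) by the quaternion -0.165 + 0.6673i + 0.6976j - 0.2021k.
(4.292, 3.228, -0.4)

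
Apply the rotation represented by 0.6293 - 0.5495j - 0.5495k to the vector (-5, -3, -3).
(1.039, 0.458, -6.458)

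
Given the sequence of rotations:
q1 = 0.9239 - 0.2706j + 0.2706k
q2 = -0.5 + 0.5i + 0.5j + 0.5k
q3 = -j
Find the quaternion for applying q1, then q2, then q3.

q2 · q1 = -0.462 + 0.7326i + 0.462j + 0.1913k
q3 · q2 · q1 = 0.462 - 0.1913i + 0.462j + 0.7326k
0.462 - 0.1913i + 0.462j + 0.7326k


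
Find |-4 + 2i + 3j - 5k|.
√54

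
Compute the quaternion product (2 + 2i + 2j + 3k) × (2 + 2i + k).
-3 + 10i + 8j + 4k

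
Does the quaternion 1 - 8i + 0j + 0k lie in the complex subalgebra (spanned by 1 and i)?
Yes. The quaternion 1 - 8i has j- and k-coefficients y = z = 0, so it lies in the complex subalgebra spanned by 1 and i.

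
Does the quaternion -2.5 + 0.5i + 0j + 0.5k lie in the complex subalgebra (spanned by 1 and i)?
No. The quaternion -2.5 + 0.5i + 0.5k has j-coefficient y = 0 and k-coefficient z = 0.5, not both zero, so it does not lie in the complex subalgebra spanned by 1 and i.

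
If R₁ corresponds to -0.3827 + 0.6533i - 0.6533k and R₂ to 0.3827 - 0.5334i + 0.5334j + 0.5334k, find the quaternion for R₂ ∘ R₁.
0.5505 + 0.1057i - 0.2041j - 0.8026k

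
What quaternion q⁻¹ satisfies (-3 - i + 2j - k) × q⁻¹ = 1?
-0.2 + 0.0667i - 0.1333j + 0.0667k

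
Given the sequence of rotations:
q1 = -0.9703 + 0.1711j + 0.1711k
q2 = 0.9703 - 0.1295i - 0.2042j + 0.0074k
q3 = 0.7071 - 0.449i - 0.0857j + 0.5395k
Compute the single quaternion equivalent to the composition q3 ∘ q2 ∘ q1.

q2 · q1 = -0.9078 + 0.0894i + 0.3863j + 0.1367k
q3 · q2 · q1 = -0.6424 + 0.2507i + 0.4606j - 0.5589k
-0.6424 + 0.2507i + 0.4606j - 0.5589k


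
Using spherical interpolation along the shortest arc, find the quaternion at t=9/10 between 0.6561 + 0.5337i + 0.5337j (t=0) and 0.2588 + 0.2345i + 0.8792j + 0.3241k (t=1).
0.3079 + 0.2724i + 0.862j + 0.2964k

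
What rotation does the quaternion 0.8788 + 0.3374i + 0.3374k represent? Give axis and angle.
axis = (√2/2, 0, √2/2), θ = 57°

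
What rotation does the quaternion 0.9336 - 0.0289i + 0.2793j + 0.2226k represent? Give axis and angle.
axis = (-0.0807, 0.7795, 0.6212), θ = 42°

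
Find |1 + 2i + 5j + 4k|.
√46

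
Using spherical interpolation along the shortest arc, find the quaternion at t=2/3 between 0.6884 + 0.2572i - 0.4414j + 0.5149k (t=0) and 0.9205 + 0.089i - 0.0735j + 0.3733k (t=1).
0.8657 + 0.1496i - 0.2027j + 0.4326k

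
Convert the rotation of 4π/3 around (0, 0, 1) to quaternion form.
-0.5 + 0.866k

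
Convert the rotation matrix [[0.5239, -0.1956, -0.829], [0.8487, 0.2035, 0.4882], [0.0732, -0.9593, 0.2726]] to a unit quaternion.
0.7071 - 0.5118i - 0.319j + 0.3692k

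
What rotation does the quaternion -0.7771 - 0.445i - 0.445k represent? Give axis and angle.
axis = (-√2/2, 0, -√2/2), θ = 282°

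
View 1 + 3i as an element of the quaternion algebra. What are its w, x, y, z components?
1 + 3i + 0j + 0k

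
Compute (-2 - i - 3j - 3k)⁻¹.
-0.087 + 0.0435i + 0.1304j + 0.1304k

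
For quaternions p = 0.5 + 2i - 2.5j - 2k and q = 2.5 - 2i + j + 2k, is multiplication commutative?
No: pq = 11.75 + i - 5.75j - 7k ≠ 11.75 + 7i - 5.75j - k = qp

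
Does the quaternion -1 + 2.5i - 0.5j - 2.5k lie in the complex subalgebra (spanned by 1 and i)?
No. The quaternion -1 + 2.5i - 0.5j - 2.5k has j-coefficient y = -0.5 and k-coefficient z = -2.5, not both zero, so it does not lie in the complex subalgebra spanned by 1 and i.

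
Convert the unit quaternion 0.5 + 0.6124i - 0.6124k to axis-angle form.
axis = (√2/2, 0, -√2/2), θ = 2π/3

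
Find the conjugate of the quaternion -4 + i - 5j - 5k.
-4 - i + 5j + 5k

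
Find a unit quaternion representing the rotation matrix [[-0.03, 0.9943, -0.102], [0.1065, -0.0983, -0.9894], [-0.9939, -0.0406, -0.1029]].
0.4384 + 0.5411i + 0.5086j - 0.5063k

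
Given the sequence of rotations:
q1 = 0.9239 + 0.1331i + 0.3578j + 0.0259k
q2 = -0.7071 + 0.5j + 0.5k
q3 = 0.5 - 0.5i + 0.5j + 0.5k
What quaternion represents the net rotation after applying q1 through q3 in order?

q2 · q1 = -0.8451 - 0.2601i + 0.2755j + 0.3771k
q3 · q2 · q1 = -0.8789 + 0.3433i - 0.2263j - 0.2417k
-0.8789 + 0.3433i - 0.2263j - 0.2417k


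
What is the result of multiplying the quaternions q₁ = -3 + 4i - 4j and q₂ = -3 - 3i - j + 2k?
17 - 11i + 7j - 22k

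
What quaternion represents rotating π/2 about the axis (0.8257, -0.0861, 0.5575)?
0.7071 + 0.5839i - 0.0609j + 0.3942k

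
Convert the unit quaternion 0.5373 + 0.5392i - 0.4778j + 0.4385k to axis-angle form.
axis = (0.6393, -0.5665, 0.5199), θ = 115°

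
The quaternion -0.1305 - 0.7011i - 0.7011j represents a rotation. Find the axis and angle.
axis = (-√2/2, -√2/2, 0), θ = 195°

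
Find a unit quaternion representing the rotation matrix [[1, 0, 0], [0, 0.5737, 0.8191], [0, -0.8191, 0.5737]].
0.887 - 0.4617i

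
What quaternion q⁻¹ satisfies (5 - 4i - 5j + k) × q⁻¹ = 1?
0.0746 + 0.0597i + 0.0746j - 0.0149k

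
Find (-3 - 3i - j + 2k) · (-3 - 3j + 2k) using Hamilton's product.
2 + 13i + 18j - 3k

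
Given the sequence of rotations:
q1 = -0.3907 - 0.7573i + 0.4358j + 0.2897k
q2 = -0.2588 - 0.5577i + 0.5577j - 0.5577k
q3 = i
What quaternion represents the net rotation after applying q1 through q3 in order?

q2 · q1 = -0.4027 + 0.8185i + 0.2532j + 0.3222k
q3 · q2 · q1 = -0.8185 - 0.4027i - 0.3222j + 0.2532k
-0.8185 - 0.4027i - 0.3222j + 0.2532k


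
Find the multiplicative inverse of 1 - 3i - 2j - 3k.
0.0435 + 0.1304i + 0.087j + 0.1304k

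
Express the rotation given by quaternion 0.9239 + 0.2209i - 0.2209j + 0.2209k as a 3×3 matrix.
[[0.8048, -0.5058, -0.3106], [0.3106, 0.8048, -0.5058], [0.5058, 0.3106, 0.8048]]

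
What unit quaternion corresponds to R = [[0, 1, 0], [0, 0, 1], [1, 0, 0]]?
-0.5 + 0.5i + 0.5j + 0.5k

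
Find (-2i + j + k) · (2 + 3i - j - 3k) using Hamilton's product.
10 - 6i - j + k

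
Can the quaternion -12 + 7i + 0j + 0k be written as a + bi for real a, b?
Yes. The quaternion -12 + 7i has j- and k-coefficients y = z = 0, so it lies in the complex subalgebra spanned by 1 and i.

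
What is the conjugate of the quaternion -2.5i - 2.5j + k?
2.5i + 2.5j - k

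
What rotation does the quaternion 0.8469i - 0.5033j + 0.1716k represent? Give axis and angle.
axis = (0.8469, -0.5033, 0.1716), θ = π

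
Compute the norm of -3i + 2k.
√13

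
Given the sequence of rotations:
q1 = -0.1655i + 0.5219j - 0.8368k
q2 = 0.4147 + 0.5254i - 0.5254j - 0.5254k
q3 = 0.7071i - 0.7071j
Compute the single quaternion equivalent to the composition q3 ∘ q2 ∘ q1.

q2 · q1 = -0.0785 + 0.6452i + 0.743j - 0.1598k
q3 · q2 · q1 = 0.0692 + 0.0575i + 0.1685j + 0.9816k
0.0692 + 0.0575i + 0.1685j + 0.9816k


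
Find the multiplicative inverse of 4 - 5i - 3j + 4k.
0.0606 + 0.0758i + 0.0455j - 0.0606k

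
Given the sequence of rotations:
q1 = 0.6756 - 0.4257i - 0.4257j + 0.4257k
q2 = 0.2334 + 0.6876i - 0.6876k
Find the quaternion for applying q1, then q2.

q2 · q1 = 0.7431 + 0.0725i - 0.0994j - 0.6579k
0.7431 + 0.0725i - 0.0994j - 0.6579k


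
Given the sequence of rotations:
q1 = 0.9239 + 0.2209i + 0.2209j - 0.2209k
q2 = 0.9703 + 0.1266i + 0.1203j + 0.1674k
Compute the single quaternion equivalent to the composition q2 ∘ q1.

q2 · q1 = 0.8789 + 0.2678i + 0.3904j - 0.0583k
0.8789 + 0.2678i + 0.3904j - 0.0583k


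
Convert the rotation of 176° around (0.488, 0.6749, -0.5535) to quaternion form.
0.0349 + 0.4877i + 0.6745j - 0.5532k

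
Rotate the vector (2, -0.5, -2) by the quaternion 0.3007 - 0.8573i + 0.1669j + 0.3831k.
(2.673, -1.017, -0.269)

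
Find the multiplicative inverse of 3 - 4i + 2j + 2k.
0.0909 + 0.1212i - 0.0606j - 0.0606k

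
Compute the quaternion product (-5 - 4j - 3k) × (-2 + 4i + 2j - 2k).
12 - 6i - 14j + 32k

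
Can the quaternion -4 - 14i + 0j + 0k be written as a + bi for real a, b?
Yes. The quaternion -4 - 14i has j- and k-coefficients y = z = 0, so it lies in the complex subalgebra spanned by 1 and i.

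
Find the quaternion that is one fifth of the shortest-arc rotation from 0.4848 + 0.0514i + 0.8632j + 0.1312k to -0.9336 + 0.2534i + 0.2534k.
0.6561 - 0.0185i + 0.7527j + 0.0511k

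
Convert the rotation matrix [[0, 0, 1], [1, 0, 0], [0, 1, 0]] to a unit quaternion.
0.5 + 0.5i + 0.5j + 0.5k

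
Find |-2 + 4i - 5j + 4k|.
√61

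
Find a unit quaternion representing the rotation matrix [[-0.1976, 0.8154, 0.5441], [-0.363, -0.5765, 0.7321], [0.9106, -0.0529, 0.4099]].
-0.3987 + 0.4922i + 0.2298j + 0.7389k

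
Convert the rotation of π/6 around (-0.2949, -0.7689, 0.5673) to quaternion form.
0.9659 - 0.0763i - 0.199j + 0.1468k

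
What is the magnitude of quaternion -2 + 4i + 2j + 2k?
√28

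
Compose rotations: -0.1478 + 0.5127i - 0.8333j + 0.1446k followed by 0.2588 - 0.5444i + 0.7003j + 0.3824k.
0.7691 + 0.6331i - 0.0444j + 0.0755k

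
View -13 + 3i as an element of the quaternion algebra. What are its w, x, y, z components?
-13 + 3i + 0j + 0k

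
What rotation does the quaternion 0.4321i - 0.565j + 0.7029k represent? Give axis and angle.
axis = (0.4321, -0.565, 0.7029), θ = π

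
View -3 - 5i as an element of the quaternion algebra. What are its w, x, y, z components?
-3 - 5i + 0j + 0k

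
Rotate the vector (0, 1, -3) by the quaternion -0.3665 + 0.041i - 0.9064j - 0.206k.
(-2.168, -0.299, 2.283)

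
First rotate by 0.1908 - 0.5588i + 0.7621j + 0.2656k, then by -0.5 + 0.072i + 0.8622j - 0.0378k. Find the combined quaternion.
-0.7022 + 0.5509i - 0.2145j + 0.3967k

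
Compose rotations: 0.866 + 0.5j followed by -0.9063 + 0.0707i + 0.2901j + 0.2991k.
-0.9299 - 0.0883i - 0.2019j + 0.2944k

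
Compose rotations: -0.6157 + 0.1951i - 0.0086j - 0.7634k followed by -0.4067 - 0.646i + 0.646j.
0.382 - 0.1748i - 0.8874j + 0.19k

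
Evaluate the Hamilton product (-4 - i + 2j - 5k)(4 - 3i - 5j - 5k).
-34 - 27i + 38j + 11k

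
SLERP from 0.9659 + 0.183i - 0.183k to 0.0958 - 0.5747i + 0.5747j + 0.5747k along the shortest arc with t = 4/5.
0.1901 + 0.5839i - 0.5311j - 0.5839k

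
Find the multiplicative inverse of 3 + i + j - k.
0.25 - 0.0833i - 0.0833j + 0.0833k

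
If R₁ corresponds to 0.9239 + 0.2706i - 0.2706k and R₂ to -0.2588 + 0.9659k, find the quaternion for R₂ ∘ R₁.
0.0223 - 0.07i + 0.2614j + 0.9624k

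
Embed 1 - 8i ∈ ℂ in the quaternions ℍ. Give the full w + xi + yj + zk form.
1 - 8i + 0j + 0k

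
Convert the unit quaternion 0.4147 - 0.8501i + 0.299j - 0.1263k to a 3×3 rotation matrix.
[[0.7893, -0.4036, 0.4627], [-0.6131, -0.4772, 0.6295], [-0.0333, -0.7806, -0.6241]]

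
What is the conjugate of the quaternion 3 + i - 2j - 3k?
3 - i + 2j + 3k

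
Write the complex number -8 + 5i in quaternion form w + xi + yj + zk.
-8 + 5i + 0j + 0k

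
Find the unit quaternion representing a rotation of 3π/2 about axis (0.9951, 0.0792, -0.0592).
-0.7071 + 0.7036i + 0.056j - 0.0419k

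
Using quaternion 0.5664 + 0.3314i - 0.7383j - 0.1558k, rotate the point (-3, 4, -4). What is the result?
(2.923, 5.506, 1.462)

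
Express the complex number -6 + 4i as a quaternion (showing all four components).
-6 + 4i + 0j + 0k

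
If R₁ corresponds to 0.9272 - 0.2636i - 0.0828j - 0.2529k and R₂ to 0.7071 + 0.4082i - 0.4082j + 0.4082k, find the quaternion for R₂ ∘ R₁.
0.8327 + 0.3291i - 0.4414j + 0.0583k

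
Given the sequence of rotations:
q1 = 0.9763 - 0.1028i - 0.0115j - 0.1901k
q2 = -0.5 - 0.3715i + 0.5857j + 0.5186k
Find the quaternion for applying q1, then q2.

q2 · q1 = -0.421 - 0.4167i + 0.4536j + 0.6658k
-0.421 - 0.4167i + 0.4536j + 0.6658k


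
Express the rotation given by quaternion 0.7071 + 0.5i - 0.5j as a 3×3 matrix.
[[0.5, -0.5, -0.7071], [-0.5, 0.5, -0.7071], [0.7071, 0.7071, 0]]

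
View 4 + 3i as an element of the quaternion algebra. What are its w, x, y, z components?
4 + 3i + 0j + 0k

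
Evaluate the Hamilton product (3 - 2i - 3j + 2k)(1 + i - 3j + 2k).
-8 + i - 6j + 17k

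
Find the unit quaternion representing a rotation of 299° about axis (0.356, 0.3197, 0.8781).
-0.8616 + 0.1807i + 0.1623j + 0.4457k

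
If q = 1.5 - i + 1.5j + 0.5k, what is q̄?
1.5 + i - 1.5j - 0.5k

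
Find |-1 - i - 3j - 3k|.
√20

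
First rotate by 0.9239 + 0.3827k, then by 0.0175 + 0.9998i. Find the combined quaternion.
0.0162 + 0.9237i - 0.3826j + 0.0067k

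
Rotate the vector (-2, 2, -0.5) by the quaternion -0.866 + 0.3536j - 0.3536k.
(-1.918, 0.4, -2.1)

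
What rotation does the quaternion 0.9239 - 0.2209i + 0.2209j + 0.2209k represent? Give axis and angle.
axis = (-√3/3, √3/3, √3/3), θ = π/4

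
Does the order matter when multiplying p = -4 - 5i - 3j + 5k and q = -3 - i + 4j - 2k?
Yes: pq = 29 + 5i - 22j - 30k ≠ 29 + 33i + 8j + 16k = qp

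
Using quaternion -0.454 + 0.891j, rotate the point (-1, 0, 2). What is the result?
(-1.03, 0, -1.985)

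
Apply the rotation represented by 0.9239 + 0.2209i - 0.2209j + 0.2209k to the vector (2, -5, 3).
(3.207, -4.92, 1.873)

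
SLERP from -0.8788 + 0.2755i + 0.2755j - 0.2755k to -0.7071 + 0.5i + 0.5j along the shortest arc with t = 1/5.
-0.8583 + 0.3267i + 0.3267j - 0.2232k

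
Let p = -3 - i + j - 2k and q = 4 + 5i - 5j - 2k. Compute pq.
-6 - 31i + 7j - 2k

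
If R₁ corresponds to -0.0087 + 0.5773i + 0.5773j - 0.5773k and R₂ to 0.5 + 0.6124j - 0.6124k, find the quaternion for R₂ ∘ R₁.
-0.7114 + 0.2887i - 0.0702j - 0.6369k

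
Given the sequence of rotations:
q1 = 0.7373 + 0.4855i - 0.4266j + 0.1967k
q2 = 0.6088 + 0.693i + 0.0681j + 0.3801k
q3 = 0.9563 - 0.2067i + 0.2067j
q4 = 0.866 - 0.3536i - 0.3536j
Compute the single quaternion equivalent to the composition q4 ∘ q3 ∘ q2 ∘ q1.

q2 · q1 = 0.0667 + 0.9821i - 0.1613j + 0.0713k
q3 · q2 · q1 = 0.3001 + 0.9401i - 0.1257j - 0.1015k
q4 · q3 · q2 · q1 = 0.5479 + 0.7439i - 0.2509j + 0.289k
0.5479 + 0.7439i - 0.2509j + 0.289k


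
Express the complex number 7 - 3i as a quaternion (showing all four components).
7 - 3i + 0j + 0k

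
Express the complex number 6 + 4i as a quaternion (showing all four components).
6 + 4i + 0j + 0k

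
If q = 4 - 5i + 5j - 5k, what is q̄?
4 + 5i - 5j + 5k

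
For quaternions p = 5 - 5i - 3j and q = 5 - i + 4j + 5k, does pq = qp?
No: pq = 32 - 45i + 30j + 2k ≠ 32 - 15i - 20j + 48k = qp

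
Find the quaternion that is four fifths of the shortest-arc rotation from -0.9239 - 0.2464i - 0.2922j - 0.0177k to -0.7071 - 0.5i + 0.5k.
-0.7827 - 0.4654i - 0.0632j + 0.4083k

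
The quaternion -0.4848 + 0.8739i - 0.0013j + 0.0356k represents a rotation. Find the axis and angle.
axis = (0.9992, -0.0015, 0.0407), θ = 238°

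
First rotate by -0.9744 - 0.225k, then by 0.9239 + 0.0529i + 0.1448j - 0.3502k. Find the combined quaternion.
-0.979 - 0.0841i - 0.1292j + 0.1334k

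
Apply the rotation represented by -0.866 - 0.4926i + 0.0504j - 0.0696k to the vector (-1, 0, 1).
(-1.004, -0.931, 0.354)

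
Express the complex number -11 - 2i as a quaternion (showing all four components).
-11 - 2i + 0j + 0k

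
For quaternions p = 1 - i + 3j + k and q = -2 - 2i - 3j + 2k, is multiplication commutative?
No: pq = 3 + 9i - 9j + 9k ≠ 3 - 9i - 9j - 9k = qp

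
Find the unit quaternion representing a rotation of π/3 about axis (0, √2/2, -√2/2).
0.866 + 0.3536j - 0.3536k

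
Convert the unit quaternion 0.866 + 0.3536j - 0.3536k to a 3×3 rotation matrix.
[[0.4999, 0.6124, 0.6124], [-0.6124, 0.7499, -0.2501], [-0.6124, -0.2501, 0.7499]]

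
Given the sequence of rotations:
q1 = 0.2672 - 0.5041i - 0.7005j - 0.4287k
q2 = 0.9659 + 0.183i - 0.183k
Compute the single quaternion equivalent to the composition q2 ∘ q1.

q2 · q1 = 0.2719 - 0.5662i - 0.5059j - 0.5912k
0.2719 - 0.5662i - 0.5059j - 0.5912k


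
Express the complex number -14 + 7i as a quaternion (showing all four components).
-14 + 7i + 0j + 0k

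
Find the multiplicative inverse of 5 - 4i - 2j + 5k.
0.0714 + 0.0571i + 0.0286j - 0.0714k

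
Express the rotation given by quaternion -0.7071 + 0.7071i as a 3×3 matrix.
[[1, 0, 0], [0, 0, 1], [0, -1, 0]]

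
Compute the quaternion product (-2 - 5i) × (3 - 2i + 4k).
-16 - 11i + 20j - 8k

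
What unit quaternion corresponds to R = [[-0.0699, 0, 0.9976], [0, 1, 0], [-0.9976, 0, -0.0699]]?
0.6819 + 0.7314j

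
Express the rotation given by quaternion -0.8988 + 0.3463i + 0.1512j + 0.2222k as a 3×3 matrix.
[[0.8555, 0.5041, -0.1179], [-0.2947, 0.6614, 0.6897], [0.4257, -0.5553, 0.7144]]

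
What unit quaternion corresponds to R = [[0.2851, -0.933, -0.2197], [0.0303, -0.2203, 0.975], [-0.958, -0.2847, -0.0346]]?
0.5075 - 0.6205i + 0.3637j + 0.4745k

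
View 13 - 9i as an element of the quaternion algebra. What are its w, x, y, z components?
13 - 9i + 0j + 0k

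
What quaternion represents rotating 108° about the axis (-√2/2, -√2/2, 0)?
0.5878 - 0.5721i - 0.5721j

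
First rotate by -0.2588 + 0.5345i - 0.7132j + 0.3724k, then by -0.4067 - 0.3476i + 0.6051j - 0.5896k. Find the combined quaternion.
0.9422 - 0.3226i - 0.0522j - 0.0744k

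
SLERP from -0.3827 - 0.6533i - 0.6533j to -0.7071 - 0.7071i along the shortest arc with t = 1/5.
-0.4719 - 0.6961i - 0.5411j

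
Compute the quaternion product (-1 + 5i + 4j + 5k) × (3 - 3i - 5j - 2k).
42 + 35i + 12j + 4k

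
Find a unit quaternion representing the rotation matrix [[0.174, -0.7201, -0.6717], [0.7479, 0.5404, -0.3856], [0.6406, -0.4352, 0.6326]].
0.766 - 0.0162i - 0.4283j + 0.4791k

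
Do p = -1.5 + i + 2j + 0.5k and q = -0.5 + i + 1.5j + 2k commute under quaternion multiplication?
No: pq = -4.25 + 1.25i - 4.75j - 3.75k ≠ -4.25 - 5.25i - 1.75j - 2.75k = qp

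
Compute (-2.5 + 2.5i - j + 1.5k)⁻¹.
-0.1587 - 0.1587i + 0.0635j - 0.0952k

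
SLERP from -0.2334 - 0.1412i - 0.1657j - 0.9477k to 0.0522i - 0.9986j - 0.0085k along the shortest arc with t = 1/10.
-0.2256 - 0.1291i - 0.3019j - 0.9172k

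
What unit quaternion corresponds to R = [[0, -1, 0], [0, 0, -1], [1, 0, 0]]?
0.5 + 0.5i - 0.5j + 0.5k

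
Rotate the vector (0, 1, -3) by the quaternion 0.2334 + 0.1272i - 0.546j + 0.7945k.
(-0.352, 2.486, -1.922)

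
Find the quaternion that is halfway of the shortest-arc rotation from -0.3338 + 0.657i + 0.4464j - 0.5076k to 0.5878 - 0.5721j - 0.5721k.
-0.6047 + 0.4311i + 0.6683j + 0.0423k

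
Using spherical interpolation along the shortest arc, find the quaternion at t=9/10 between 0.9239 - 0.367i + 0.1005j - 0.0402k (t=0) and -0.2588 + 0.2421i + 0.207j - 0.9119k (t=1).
0.3713 - 0.2806i - 0.1842j + 0.8657k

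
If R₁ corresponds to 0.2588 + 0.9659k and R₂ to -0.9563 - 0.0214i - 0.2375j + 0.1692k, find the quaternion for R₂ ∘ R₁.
-0.4109 - 0.2349i - 0.0408j - 0.8799k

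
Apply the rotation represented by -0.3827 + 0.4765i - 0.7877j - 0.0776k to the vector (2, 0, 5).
(2.139, 1.052, -4.829)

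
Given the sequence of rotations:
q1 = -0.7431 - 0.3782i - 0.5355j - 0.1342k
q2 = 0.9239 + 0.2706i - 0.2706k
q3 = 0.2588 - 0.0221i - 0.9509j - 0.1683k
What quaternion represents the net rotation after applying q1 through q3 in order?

q2 · q1 = -0.6205 - 0.6954i - 0.3561j - 0.0678k
q3 · q2 · q1 = -0.526 - 0.1617i + 0.6134j - 0.5665k
-0.526 - 0.1617i + 0.6134j - 0.5665k


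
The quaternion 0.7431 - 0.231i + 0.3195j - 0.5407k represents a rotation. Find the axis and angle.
axis = (-0.3452, 0.4775, -0.808), θ = 84°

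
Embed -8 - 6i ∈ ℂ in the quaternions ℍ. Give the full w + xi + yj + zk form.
-8 - 6i + 0j + 0k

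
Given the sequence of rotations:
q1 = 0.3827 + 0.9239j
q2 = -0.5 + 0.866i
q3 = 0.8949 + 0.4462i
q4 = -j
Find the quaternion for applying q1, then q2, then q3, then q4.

q2 · q1 = -0.1913 + 0.3314i - 0.462j + 0.8001k
q3 · q2 · q1 = -0.3191 + 0.2112i - 0.7704j + 0.5099k
q4 · q3 · q2 · q1 = -0.7704 - 0.5099i + 0.3191j + 0.2112k
-0.7704 - 0.5099i + 0.3191j + 0.2112k


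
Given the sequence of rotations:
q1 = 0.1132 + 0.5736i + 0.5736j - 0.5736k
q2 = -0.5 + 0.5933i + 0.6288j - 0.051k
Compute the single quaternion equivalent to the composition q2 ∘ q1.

q2 · q1 = -0.7869 - 0.5511i + 0.0954j + 0.2607k
-0.7869 - 0.5511i + 0.0954j + 0.2607k


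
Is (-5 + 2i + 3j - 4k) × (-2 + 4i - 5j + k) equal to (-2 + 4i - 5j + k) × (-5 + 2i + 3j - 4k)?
No: pq = 21 - 41i + j - 19k ≠ 21 - 7i + 37j + 25k = qp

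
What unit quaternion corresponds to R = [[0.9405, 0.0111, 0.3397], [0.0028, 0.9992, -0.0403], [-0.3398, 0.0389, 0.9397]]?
0.9848 + 0.0201i + 0.1725j - 0.0021k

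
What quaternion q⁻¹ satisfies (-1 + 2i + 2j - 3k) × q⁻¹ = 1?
-0.0556 - 0.1111i - 0.1111j + 0.1667k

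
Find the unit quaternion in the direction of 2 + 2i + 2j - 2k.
0.5 + 0.5i + 0.5j - 0.5k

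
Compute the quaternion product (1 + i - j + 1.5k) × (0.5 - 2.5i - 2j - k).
2.5 + 2i - 5.25j - 4.75k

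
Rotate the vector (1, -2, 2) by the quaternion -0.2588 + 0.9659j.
(-1.866, -2, -1.232)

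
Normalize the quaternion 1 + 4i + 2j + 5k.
0.1474 + 0.5898i + 0.2949j + 0.7372k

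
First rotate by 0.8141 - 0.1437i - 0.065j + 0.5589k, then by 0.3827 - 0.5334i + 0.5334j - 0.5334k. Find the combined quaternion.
0.5677 - 0.2258i + 0.7841j - 0.109k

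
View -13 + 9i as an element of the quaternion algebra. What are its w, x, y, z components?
-13 + 9i + 0j + 0k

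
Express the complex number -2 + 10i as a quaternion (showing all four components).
-2 + 10i + 0j + 0k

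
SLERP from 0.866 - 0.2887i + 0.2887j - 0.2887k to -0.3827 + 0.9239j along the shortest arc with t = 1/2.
0.8557 - 0.1978i - 0.4353j - 0.1978k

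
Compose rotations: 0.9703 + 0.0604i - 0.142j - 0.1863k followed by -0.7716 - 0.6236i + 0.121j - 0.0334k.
-0.7001 - 0.679i + 0.1088j + 0.1926k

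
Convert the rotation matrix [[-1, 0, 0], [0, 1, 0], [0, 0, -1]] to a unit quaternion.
j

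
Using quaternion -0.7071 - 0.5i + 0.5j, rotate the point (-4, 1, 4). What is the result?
(-5.328, -0.328, -2.121)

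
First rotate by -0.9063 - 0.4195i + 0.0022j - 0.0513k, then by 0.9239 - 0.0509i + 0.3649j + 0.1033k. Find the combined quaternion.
-0.8542 - 0.3604i - 0.3746j + 0.0119k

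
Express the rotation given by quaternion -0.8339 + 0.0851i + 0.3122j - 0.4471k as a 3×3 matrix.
[[0.4053, -0.6925, -0.5968], [0.7988, 0.5857, -0.1372], [0.4446, -0.4211, 0.7906]]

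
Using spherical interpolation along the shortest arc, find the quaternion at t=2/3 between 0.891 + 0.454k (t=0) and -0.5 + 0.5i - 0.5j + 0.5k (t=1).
0.7988 - 0.4015i + 0.4015j - 0.199k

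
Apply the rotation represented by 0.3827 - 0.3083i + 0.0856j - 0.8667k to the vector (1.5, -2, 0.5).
(-1.697, 0.354, 1.87)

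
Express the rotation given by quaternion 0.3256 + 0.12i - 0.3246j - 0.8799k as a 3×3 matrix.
[[-0.7592, 0.4951, -0.4226], [-0.6509, -0.5772, 0.4931], [0.0002, 0.6494, 0.7605]]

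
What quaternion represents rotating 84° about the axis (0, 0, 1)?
0.7431 + 0.6691k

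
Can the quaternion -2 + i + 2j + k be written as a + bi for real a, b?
No. The quaternion -2 + i + 2j + k has j-coefficient y = 2 and k-coefficient z = 1, not both zero, so it does not lie in the complex subalgebra spanned by 1 and i.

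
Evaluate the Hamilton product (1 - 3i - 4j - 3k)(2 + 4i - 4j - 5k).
-17 + 6i - 39j + 17k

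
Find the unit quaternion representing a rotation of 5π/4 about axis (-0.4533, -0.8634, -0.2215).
-0.3827 - 0.4188i - 0.7977j - 0.2046k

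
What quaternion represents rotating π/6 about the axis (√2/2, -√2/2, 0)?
0.9659 + 0.183i - 0.183j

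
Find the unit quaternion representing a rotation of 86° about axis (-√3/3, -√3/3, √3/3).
0.7314 - 0.3938i - 0.3938j + 0.3938k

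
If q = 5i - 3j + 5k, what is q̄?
-5i + 3j - 5k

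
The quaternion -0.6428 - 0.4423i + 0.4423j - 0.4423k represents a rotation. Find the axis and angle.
axis = (-√3/3, √3/3, -√3/3), θ = 260°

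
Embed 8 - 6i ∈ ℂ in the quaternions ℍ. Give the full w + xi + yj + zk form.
8 - 6i + 0j + 0k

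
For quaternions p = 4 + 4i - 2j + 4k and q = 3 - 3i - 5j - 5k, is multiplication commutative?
No: pq = 34 + 30i - 18j - 34k ≠ 34 - 30i - 34j + 18k = qp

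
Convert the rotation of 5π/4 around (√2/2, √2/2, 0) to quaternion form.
-0.3827 + 0.6533i + 0.6533j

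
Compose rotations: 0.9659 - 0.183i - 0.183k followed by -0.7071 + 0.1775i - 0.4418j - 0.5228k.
-0.7462 + 0.3817i - 0.2986j - 0.4564k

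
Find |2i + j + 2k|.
3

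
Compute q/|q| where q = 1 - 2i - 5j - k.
0.1796 - 0.3592i - 0.898j - 0.1796k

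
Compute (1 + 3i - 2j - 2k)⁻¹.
0.0556 - 0.1667i + 0.1111j + 0.1111k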